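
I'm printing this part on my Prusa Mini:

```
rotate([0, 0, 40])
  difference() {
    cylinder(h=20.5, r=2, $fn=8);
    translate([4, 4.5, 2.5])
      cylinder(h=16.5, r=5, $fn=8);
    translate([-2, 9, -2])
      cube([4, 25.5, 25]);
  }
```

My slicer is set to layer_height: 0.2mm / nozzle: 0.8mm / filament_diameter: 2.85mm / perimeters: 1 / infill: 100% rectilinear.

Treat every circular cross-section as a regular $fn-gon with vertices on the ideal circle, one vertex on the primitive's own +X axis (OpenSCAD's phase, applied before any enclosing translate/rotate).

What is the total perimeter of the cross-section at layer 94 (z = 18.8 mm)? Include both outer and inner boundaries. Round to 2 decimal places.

At z = 18.8 mm: the cylinder: section is a regular 8-gon, circumradius r=2 (perimeter = 2·8·2.000·sin(180°/8) = 12.25 mm); the r=5 cylinder at (4, 4.5) contributes a regular 8-gon of circumradius 5 (perimeter = 2·8·5.000·sin(180°/8) = 30.61 mm); the cube at (-2, 9) is present — its section is the full 4×25.5 rectangle (perimeter 59.00 mm); After the difference (first − rest): starting from the r=2 cylinder, the r=5 cylinder at (4, 4.5) partially overlaps it — only the 1.16 mm² overlap (of its 70.71 mm²) is removed, clipping the outline; the 4×25.5 cube at (-2, 9) misses the remaining region (no effect) — boundary = 12.25 mm; (rotated 40° about Z; rotation is an isometry so areas/perimeters/island counts are preserved). Overall, the cross-section is a single solid region. Total boundary length (outer) = 12.25 mm.

12.25 mm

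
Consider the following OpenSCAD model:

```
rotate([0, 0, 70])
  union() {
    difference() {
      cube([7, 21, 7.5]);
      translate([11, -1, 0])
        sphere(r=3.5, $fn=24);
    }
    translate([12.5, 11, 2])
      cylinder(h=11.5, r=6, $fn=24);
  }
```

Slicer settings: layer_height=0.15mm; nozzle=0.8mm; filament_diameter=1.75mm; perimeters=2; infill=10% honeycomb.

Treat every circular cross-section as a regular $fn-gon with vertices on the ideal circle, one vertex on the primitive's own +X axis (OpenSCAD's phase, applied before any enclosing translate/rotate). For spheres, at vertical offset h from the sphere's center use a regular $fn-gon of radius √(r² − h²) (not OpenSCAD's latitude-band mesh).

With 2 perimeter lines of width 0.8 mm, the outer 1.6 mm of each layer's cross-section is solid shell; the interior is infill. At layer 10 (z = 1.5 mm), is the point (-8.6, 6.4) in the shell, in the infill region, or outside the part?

At z = 1.5 mm: the 7×21 cube contributes its full rectangle; the r=3.5 sphere at (11, -1) slices to a regular 24-gon of circumradius 3.162 (√(r²−h²) with h=1.5 from center); Subtracting the remaining from the first: starting from the 7×21 cube, the r=3.5 sphere at (11, -1) misses the remaining region (no effect) — 1 connected region; the cylinder at (12.5, 11) does not reach this height (z outside [2, 13.5]); Combining (union): only the result so far is present, so the union is just that shape — 1 connected region; (whole slice rotated 70° about Z — lengths, areas and connectivity unchanged). Overall, the cross-section is a single solid region. Undo the 70° rotation: the query point maps to (3.073, 10.270) in the un-rotated model frame. The nearest boundary edge runs (0.00, 0.00)→(0.00, 21.00); distance from the point to it = 3.07 mm. The point is inside the cross-section and 3.07 mm from the nearest boundary — more than the 1.6 mm shell width (2 × 0.8), so it's in the infill interior.

infill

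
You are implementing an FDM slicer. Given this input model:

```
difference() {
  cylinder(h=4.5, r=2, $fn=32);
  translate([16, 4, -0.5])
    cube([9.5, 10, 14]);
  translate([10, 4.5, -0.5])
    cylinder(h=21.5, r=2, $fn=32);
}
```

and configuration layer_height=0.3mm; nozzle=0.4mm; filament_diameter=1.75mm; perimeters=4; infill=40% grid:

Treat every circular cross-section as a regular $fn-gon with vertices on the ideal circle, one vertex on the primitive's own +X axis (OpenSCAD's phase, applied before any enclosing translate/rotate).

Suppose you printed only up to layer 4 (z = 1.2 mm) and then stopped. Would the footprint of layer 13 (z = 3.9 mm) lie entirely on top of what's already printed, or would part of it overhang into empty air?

Compare the two slices. At z = 1.2: the cylinder: section is a regular 32-gon, circumradius r=2 (area = (32/2)·2.000²·sin(360°/32) = 12.49 mm²); the 9.5×10 cube at (16, 4) contributes its full rectangle (area 95.00 mm²); the r=2 cylinder at (10, 4.5) gives a regular 32-gon of circumradius 2 (constant along its height) (area = (32/2)·2.000²·sin(360°/32) = 12.49 mm²); Taking the first minus the rest: starting from the r=2 cylinder (12.49 mm²), the 9.5×10 cube at (16, 4) misses the remaining region (no effect); the r=2 cylinder at (10, 4.5) misses the remaining region (no effect) — area = 12.49 mm². At z = 3.9: the cylinder: section is a regular 32-gon, circumradius r=2 (area = (32/2)·2.000²·sin(360°/32) = 12.49 mm²); the cube at (16, 4) (footprint 9.5×10) is included at this height (area 95.00 mm²); the cylinder at (10, 4.5): section is a regular 32-gon, circumradius r=2 (area = (32/2)·2.000²·sin(360°/32) = 12.49 mm²); After the difference (first − rest): starting from the r=2 cylinder (12.49 mm²), the 9.5×10 cube at (16, 4) misses the remaining region (no effect); the r=2 cylinder at (10, 4.5) misses the remaining region (no effect) — area = 12.49 mm². Checking containment: the cross-section at z = 3.9 is a subset of the cross-section at z = 1.2.

entirely on top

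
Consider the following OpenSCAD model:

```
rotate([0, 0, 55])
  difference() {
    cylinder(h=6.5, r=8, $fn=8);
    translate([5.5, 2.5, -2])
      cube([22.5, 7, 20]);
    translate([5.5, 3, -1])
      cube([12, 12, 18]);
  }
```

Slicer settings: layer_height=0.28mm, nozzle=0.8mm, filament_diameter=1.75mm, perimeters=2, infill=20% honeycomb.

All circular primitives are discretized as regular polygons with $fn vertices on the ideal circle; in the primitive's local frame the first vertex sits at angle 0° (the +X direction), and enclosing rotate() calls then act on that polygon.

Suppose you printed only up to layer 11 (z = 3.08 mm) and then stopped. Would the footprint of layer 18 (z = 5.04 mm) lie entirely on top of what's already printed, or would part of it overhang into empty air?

entirely on top

Compare the two slices. At z = 3.08: the cylinder: section is a regular 8-gon, circumradius r=8 (area = (8/2)·8.000²·sin(360°/8) = 181.02 mm²); the cube at (5.5, 2.5) (footprint 22.5×7) is included at this height (area 157.50 mm²); the cube at (5.5, 3) (footprint 12×12) is included at this height (area 144.00 mm²); Taking the first minus the rest: starting from the r=8 cylinder (181.02 mm²), the 22.5×7 cube at (5.5, 2.5) partially overlaps it — only the 2.56 mm² overlap (of its 157.50 mm²) is removed, clipping the outline; the 12×12 cube at (5.5, 3) misses the remaining region (no effect) — area = 178.46 mm²; (whole slice rotated 55° about Z — lengths, areas and connectivity unchanged). At z = 5.04: the cylinder: section is a regular 8-gon, circumradius r=8 (area = (8/2)·8.000²·sin(360°/8) = 181.02 mm²); the cube at (5.5, 2.5) (footprint 22.5×7) is included at this height (area 157.50 mm²); the cube at (5.5, 3) is present — its section is the full 12×12 rectangle (area 144.00 mm²); After the difference (first − rest): starting from the r=8 cylinder (181.02 mm²), the 22.5×7 cube at (5.5, 2.5) partially overlaps it — only the 2.56 mm² overlap (of its 157.50 mm²) is removed, clipping the outline; the 12×12 cube at (5.5, 3) misses the remaining region (no effect) — area = 178.46 mm²; (whole slice rotated 55° about Z — lengths, areas and connectivity unchanged). Checking containment: the cross-section at z = 5.04 is a subset of the cross-section at z = 3.08.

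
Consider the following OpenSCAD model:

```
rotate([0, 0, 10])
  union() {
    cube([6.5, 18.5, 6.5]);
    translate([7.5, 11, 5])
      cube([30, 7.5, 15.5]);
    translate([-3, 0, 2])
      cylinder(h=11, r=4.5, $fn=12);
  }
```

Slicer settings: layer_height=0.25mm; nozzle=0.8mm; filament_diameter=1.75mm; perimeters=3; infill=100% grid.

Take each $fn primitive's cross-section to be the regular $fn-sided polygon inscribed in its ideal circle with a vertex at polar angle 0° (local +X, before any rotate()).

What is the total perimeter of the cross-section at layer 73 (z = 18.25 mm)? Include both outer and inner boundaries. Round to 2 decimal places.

At z = 18.25 mm: the cube is absent (z outside [0, 6.5]); the cube at (7.5, 11) (footprint 30×7.5) is included at this height (perimeter 75.00 mm); the cylinder at (-3, 0) is absent (z outside [2, 13]); Combining (union): only the 30×7.5 cube at (7.5, 11) is present, so the union is just that shape — boundary = 75.00 mm; (whole slice rotated 10° about Z — lengths, areas and connectivity unchanged). Overall, the cross-section is a single solid region. Total boundary length (outer) = 75.00 mm.

75.00 mm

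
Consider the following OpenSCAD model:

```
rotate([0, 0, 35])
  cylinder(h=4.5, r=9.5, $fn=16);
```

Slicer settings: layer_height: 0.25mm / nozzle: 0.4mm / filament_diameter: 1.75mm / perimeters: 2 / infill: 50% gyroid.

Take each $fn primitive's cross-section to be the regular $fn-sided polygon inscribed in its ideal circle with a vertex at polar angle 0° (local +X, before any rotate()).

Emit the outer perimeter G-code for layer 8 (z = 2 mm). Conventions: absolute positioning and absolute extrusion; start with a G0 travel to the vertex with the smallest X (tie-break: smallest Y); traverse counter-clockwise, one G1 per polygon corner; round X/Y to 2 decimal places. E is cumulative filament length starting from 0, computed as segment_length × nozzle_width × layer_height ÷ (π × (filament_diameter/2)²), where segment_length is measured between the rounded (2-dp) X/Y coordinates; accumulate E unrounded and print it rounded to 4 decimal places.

G0 X-9.36 Y1.65 Z2.00
G1 X-9.27 Y-2.06 E0.1543
G1 X-7.78 Y-5.45 E0.3082
G1 X-5.10 Y-8.01 E0.4623
G1 X-1.65 Y-9.36 E0.6164
G1 X2.06 Y-9.27 E0.7706
G1 X5.45 Y-7.78 E0.9246
G1 X8.01 Y-5.10 E1.0787
G1 X9.36 Y-1.65 E1.2327
G1 X9.27 Y2.06 E1.3870
G1 X7.78 Y5.45 E1.5409
G1 X5.10 Y8.01 E1.6950
G1 X1.65 Y9.36 E1.8491
G1 X-2.06 Y9.27 E2.0033
G1 X-5.45 Y7.78 E2.1573
G1 X-8.01 Y5.10 E2.3114
G1 X-9.36 Y1.65 E2.4654

At z = 2 mm: the r=9.5 cylinder contributes a regular 16-gon of circumradius 9.5; (rotated 35° about Z; rotation is an isometry so areas/perimeters/island counts are preserved). The outline is a single polygon with 16 vertices. Extrusion per mm of travel: 0.4 × 0.25 / (π × 0.875²) = 0.041575. Accumulating E over each segment gives final E = 2.4654.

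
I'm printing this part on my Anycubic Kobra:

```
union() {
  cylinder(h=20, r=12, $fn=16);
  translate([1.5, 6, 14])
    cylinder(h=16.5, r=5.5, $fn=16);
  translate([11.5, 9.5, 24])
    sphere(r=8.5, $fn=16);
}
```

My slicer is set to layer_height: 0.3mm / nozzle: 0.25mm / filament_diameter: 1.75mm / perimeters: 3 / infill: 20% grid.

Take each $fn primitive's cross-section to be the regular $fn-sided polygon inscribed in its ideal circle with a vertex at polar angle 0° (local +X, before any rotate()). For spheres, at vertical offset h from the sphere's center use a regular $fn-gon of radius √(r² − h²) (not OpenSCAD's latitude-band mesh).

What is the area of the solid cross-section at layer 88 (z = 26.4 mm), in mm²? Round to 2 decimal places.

At z = 26.4 mm: the cylinder does not reach this height (z outside [0, 20]); the r=5.5 cylinder at (1.5, 6) contributes a regular 16-gon of circumradius 5.5 (area = (16/2)·5.500²·sin(360°/16) = 92.61 mm²); the sphere at (11.5, 9.5): section is a regular 16-gon, circumradius = √(r²−h²) = √(8.5²−2.4²) = 8.154 (area = (16/2)·8.154²·sin(360°/16) = 203.56 mm²); Combining (union): the regions partially overlap — summed areas 296.17 mm² minus the doubly-counted overlap 16.03 mm² gives 280.14 mm² — area = 280.14 mm². Overall, the cross-section is a single solid region. Net area = 280.14 mm².

280.14 mm²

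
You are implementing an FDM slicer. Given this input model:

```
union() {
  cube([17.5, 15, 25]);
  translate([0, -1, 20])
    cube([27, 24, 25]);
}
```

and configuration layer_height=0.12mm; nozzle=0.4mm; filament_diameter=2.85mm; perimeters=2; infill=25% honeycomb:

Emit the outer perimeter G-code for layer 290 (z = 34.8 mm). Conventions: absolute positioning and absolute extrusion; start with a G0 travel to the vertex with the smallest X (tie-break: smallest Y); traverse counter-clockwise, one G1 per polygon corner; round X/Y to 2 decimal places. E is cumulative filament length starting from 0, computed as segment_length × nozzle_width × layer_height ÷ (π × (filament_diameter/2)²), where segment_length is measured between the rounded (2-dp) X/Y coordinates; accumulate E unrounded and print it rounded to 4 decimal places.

G0 X0.00 Y-1.00 Z34.80
G1 X27.00 Y-1.00 E0.2032
G1 X27.00 Y23.00 E0.3837
G1 X0.00 Y23.00 E0.5869
G1 X0.00 Y-1.00 E0.7675

At z = 34.8 mm: the cube is absent (z outside [0, 25]); the 27×24 cube at (0, -1) contributes its full rectangle; Taking the union: only the 27×24 cube at (0, -1) is present, so the union is just that shape — 1 connected region. The outline is a single polygon with 4 vertices. Extrusion per mm of travel: 0.4 × 0.12 / (π × 1.425²) = 0.007524. Accumulating E over each segment gives final E = 0.7675.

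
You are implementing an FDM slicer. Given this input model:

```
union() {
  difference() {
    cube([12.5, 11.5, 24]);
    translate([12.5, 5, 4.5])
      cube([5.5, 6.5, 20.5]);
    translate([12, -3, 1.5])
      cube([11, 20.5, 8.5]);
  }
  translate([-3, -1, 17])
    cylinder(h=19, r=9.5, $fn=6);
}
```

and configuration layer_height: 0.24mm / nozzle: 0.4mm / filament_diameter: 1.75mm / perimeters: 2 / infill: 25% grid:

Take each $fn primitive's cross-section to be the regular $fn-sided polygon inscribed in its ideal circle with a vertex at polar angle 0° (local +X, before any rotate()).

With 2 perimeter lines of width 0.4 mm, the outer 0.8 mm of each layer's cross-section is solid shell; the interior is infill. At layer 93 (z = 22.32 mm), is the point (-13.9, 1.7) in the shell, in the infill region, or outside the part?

At z = 22.32 mm: the 12.5×11.5 cube contributes its full rectangle; the 5.5×6.5 cube at (12.5, 5) contributes its full rectangle; the cube at (12, -3) is not intersected at this z (z outside [1.5, 10]); Subtracting the remaining from the first: starting from the 12.5×11.5 cube, the 5.5×6.5 cube at (12.5, 5) misses the remaining region (no effect) — 1 connected region; the cylinder at (-3, -1): section is a regular 6-gon, circumradius r=9.5; Merging all regions: the regions partially overlap (shared area 27.73 mm²), so overlapping operands fuse into one piece — 1 connected region. Overall, the cross-section is a single solid region. The nearest boundary edge runs (-12.50, -1.00)→(-7.75, 7.23); distance from the point to it = 2.56 mm. The point is not inside any of the regions above, so it lies outside the cross-section (2.56 mm from the nearest boundary).

outside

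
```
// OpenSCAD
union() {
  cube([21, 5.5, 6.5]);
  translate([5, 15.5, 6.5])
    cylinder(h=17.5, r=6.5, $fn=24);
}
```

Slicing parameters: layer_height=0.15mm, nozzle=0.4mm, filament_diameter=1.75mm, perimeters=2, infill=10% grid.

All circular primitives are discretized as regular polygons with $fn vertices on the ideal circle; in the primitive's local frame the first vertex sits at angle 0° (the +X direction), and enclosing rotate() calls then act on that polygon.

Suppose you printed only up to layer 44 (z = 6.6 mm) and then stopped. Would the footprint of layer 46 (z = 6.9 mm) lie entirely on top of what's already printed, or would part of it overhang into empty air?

Compare the two slices. At z = 6.6: the cube is absent (z outside [0, 6.5]); the cylinder at (5, 15.5): section is a regular 24-gon, circumradius r=6.5 (area = (24/2)·6.500²·sin(360°/24) = 131.22 mm²); Merging all regions: only the r=6.5 cylinder at (5, 15.5) is present, so the union is just that shape — area = 131.22 mm². At z = 6.9: the cube is not intersected at this z (z outside [0, 6.5]); the r=6.5 cylinder at (5, 15.5) contributes a regular 24-gon of circumradius 6.5 (area = (24/2)·6.500²·sin(360°/24) = 131.22 mm²); Merging all regions: only the r=6.5 cylinder at (5, 15.5) is present, so the union is just that shape — area = 131.22 mm². Checking containment: the cross-section at z = 6.9 is a subset of the cross-section at z = 6.6.

entirely on top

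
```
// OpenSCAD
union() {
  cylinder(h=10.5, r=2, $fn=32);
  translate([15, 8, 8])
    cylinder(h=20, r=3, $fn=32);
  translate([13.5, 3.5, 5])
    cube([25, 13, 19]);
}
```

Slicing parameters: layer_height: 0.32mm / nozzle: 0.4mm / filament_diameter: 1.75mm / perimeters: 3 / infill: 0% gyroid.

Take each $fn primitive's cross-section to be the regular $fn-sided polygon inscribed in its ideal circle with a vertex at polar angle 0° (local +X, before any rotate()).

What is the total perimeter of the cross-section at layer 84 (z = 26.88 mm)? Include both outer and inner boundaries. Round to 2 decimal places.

18.82 mm

At z = 26.88 mm: the cylinder is absent (z outside [0, 10.5]); the cylinder at (15, 8): section is a regular 32-gon, circumradius r=3 (perimeter = 2·32·3.000·sin(180°/32) = 18.82 mm); the cube at (13.5, 3.5) is absent (z outside [5, 24]); Merging all regions: only the r=3 cylinder at (15, 8) is present, so the union is just that shape — boundary = 18.82 mm. Overall, the cross-section is a single solid region. Total boundary length (outer) = 18.82 mm.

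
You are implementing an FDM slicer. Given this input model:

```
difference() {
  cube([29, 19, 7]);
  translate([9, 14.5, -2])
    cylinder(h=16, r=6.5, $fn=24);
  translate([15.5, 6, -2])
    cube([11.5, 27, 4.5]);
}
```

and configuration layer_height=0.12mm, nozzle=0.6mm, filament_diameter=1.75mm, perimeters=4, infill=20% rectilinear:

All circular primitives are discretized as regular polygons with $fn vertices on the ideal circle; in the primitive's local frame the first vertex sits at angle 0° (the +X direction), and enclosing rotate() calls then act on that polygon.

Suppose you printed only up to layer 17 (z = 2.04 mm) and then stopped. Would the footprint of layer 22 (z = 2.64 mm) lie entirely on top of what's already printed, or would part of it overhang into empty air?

Compare the two slices. At z = 2.04: the 29×19 cube contributes its full rectangle (area 551.00 mm²); the r=6.5 cylinder at (9, 14.5) contributes a regular 24-gon of circumradius 6.5 (area = (24/2)·6.500²·sin(360°/24) = 131.22 mm²); the 11.5×27 cube at (15.5, 6) contributes its full rectangle (area 310.50 mm²); After the difference (first − rest): starting from the 29×19 cube (551.00 mm²), the r=6.5 cylinder at (9, 14.5) partially overlaps it — only the 118.65 mm² overlap (of its 131.22 mm²) is removed, clipping the outline; the 11.5×27 cube at (15.5, 6) partially overlaps it — only the 149.50 mm² overlap (of its 310.50 mm²) is removed, clipping the outline — area = 282.85 mm². At z = 2.64: the 29×19 cube contributes its full rectangle (area 551.00 mm²); the cylinder at (9, 14.5): section is a regular 24-gon, circumradius r=6.5 (area = (24/2)·6.500²·sin(360°/24) = 131.22 mm²); the cube at (15.5, 6) is not intersected at this z (z outside [-2, 2.5]); Subtracting the remaining from the first: starting from the 29×19 cube (551.00 mm²), the r=6.5 cylinder at (9, 14.5) partially overlaps it — only the 118.65 mm² overlap (of its 131.22 mm²) is removed, clipping the outline — area = 432.35 mm². Checking containment: at z = 2.64 the cross-section extends beyond the z = 2.04 cross-section by about 149.50 mm².

part overhangs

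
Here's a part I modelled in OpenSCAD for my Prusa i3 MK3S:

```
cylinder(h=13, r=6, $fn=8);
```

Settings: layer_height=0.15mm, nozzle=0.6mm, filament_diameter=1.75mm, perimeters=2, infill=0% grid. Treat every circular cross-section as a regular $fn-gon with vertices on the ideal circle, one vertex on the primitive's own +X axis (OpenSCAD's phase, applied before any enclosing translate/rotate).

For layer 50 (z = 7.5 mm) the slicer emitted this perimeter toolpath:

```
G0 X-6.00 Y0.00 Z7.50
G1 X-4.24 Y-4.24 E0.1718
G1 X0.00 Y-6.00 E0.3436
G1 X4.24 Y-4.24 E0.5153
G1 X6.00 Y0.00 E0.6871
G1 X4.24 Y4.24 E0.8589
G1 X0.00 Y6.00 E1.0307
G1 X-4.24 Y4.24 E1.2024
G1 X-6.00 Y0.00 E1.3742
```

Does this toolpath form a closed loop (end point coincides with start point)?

Start point (G0): (-6.00, 0.00). End point (last G1): the path returns to the start — closed.

yes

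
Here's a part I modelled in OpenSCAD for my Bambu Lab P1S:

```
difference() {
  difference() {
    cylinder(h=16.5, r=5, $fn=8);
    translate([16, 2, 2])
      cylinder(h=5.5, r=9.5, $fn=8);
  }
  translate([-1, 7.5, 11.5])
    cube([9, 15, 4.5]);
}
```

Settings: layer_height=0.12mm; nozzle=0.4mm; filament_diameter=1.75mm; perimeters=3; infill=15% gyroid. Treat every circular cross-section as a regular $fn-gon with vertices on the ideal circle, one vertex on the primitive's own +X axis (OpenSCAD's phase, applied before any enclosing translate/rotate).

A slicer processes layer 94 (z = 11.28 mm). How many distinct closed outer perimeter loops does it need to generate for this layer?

1

At z = 11.28 mm: the r=5 cylinder contributes a regular 8-gon of circumradius 5; the cylinder at (16, 2) does not reach this height (z outside [2, 7.5]); Taking the first minus the rest: none of the subtracted shapes is present at this height, so the r=5 cylinder is unchanged — 1 connected region; the cube at (-1, 7.5) is absent (z outside [11.5, 16]); After the difference (first − rest): none of the subtracted shapes is present at this height, so that combined region is unchanged — 1 connected region. The result has 1 disconnected region.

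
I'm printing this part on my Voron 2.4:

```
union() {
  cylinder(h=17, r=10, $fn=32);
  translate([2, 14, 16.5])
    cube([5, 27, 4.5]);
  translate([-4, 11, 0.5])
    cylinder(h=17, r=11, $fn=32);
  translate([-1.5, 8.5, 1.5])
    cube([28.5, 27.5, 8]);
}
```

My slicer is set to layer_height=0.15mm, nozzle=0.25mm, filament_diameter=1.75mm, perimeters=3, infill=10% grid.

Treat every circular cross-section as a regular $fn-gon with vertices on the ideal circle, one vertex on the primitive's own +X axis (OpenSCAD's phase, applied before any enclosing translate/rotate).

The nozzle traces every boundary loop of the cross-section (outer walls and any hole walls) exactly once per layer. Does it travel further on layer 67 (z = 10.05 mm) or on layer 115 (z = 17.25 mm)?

Layer 67 (z = 10.05): the cylinder: section is a regular 32-gon, circumradius r=10 (perimeter = 2·32·10.000·sin(180°/32) = 62.73 mm); the cube at (2, 14) does not reach this height (z outside [16.5, 21]); the r=11 cylinder at (-4, 11) contributes a regular 32-gon of circumradius 11 (perimeter = 2·32·11.000·sin(180°/32) = 69.00 mm); the cube at (-1.5, 8.5) does not reach this height (z outside [1.5, 9.5]); Taking the union: the regions partially overlap (shared area 112.32 mm²), so the edge portions inside another operand are dropped and the merged outline is re-measured after clipping — boundary = 90.83 mm. So its perimeter = 90.83 mm. Layer 115 (z = 17.25): the cylinder is not intersected at this z (z outside [0, 17]); the 5×27 cube at (2, 14) contributes its full rectangle (perimeter 64.00 mm); the cylinder at (-4, 11): section is a regular 32-gon, circumradius r=11 (perimeter = 2·32·11.000·sin(180°/32) = 69.00 mm); the cube at (-1.5, 8.5) is not intersected at this z (z outside [1.5, 9.5]); Combining (union): the regions partially overlap (shared area 17.61 mm²), so the edge portions inside another operand are dropped and the merged outline is re-measured after clipping — boundary = 114.41 mm. So its perimeter = 114.41 mm. Layer 115 is larger (114.41 vs 90.83 mm).

layer 115 (z = 17.25 mm)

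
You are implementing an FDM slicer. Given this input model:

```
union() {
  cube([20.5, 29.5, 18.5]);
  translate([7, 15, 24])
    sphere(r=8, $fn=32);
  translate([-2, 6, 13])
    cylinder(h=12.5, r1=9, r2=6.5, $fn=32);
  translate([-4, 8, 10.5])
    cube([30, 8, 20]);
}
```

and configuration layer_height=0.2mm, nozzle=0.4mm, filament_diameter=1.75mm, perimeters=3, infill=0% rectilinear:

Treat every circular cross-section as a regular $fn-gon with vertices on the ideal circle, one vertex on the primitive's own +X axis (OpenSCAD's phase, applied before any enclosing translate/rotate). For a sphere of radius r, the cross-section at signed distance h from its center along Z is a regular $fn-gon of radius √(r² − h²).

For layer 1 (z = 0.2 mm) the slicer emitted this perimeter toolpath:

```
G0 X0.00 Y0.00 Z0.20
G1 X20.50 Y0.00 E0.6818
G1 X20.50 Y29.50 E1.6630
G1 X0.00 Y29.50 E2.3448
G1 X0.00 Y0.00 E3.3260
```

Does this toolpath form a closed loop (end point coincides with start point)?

yes

Start point (G0): (0.00, 0.00). End point (last G1): the path returns to the start — closed.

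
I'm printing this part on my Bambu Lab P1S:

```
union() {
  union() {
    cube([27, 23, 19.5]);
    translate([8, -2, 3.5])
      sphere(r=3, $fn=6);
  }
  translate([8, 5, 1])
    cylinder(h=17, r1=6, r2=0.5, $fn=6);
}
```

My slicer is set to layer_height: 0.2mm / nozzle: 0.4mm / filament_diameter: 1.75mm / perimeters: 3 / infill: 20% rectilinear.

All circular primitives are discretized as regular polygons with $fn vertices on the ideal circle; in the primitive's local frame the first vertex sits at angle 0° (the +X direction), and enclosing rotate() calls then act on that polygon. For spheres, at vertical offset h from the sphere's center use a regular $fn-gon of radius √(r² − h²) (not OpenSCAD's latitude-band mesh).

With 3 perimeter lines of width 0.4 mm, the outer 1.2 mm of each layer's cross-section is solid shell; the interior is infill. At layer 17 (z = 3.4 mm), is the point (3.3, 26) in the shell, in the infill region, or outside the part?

At z = 3.4 mm: the cube (footprint 27×23) is included at this height; the sphere at (8, -2): section is a regular 6-gon, circumradius = √(r²−h²) = √(3²−0.1²) = 2.998; Taking the union: the regions partially overlap (shared area 1.99 mm²), so overlapping operands fuse into one piece — 1 connected region; the cone at (8, 5) contributes a regular 6-gon of circumradius 5.224 (interpolated between r1=6 and r2=0.5 at t=0.141); Merging all regions: the cone at (8, 5) lies entirely inside that combined region, so the union is just that combined region — 1 connected region. Overall, the cross-section is a single solid region. The nearest boundary edge runs (0.00, 23.00)→(27.00, 23.00); distance from the point to it = 3.00 mm. The point is not inside any of the regions above, so it lies outside the cross-section (3.00 mm from the nearest boundary).

outside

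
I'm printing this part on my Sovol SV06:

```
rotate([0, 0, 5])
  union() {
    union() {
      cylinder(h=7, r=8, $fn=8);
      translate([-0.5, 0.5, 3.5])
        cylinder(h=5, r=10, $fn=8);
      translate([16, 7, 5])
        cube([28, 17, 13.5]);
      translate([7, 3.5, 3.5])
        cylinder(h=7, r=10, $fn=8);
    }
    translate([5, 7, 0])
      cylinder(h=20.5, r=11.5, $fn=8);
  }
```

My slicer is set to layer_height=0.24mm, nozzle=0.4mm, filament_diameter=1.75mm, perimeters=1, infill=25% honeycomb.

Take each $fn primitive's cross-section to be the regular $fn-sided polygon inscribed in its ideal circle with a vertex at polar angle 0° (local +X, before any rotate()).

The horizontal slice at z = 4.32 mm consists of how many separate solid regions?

At z = 4.32 mm: the cylinder: section is a regular 8-gon, circumradius r=8; the r=10 cylinder at (-0.5, 0.5) gives a regular 8-gon of circumradius 10 (constant along its height); the cube at (16, 7) is absent (z outside [5, 18.5]); the r=10 cylinder at (7, 3.5) gives a regular 8-gon of circumradius 10 (constant along its height); Merging all regions: the regions partially overlap (shared area 314.70 mm²), so overlapping operands fuse into one piece — 1 connected region; the r=11.5 cylinder at (5, 7) gives a regular 8-gon of circumradius 11.5 (constant along its height); Combining (union): the regions partially overlap (shared area 275.10 mm²), so overlapping operands fuse into one piece — 1 connected region; (rotated 5° about Z; rotation is an isometry so areas/perimeters/island counts are preserved). The result has 1 disconnected region.

1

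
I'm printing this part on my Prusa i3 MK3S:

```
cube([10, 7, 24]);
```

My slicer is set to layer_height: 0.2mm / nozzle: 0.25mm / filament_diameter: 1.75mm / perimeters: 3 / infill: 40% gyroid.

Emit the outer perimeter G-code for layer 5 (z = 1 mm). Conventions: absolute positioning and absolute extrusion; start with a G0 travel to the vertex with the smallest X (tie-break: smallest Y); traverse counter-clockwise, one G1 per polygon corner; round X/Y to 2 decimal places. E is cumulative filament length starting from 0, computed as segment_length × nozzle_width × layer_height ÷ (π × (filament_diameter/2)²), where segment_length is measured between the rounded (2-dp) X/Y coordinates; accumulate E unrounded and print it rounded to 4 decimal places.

G0 X0.00 Y0.00 Z1.00
G1 X10.00 Y0.00 E0.2079
G1 X10.00 Y7.00 E0.3534
G1 X0.00 Y7.00 E0.5613
G1 X0.00 Y0.00 E0.7068

At z = 1 mm: the cube is present — its section is the full 10×7 rectangle. The outline is a single polygon with 4 vertices. Extrusion per mm of travel: 0.25 × 0.2 / (π × 0.875²) = 0.020788. Accumulating E over each segment gives final E = 0.7068.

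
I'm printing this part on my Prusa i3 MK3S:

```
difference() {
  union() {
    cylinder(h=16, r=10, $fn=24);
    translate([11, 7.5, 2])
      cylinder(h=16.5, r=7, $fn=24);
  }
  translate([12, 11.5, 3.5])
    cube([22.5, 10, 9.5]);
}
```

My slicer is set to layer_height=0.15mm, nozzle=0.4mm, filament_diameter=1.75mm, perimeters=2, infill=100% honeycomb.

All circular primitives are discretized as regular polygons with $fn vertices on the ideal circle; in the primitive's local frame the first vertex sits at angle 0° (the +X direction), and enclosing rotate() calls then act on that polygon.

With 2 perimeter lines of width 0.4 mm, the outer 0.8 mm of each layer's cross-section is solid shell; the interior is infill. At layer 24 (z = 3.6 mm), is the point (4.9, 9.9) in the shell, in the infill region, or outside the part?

At z = 3.6 mm: the cylinder: section is a regular 24-gon, circumradius r=10; the r=7 cylinder at (11, 7.5) contributes a regular 24-gon of circumradius 7; Merging all regions: the regions partially overlap (shared area 24.96 mm²), so overlapping operands fuse into one piece — 1 connected region; the cube at (12, 11.5) is present — its section is the full 22.5×10 rectangle; Subtracting the remaining from the first: starting from that combined region, the 22.5×10 cube at (12, 11.5) partially overlaps it — only the 8.89 mm² overlap (of its 225.00 mm²) is removed, clipping the outline — 1 connected region. Overall, the cross-section is a single solid region. The nearest boundary edge runs (4.24, 9.31)→(4.94, 11.00); distance from the point to it = 0.39 mm. The point is inside the cross-section, 0.39 mm from the nearest boundary — within the 0.8 mm shell band (2 × 0.4).

shell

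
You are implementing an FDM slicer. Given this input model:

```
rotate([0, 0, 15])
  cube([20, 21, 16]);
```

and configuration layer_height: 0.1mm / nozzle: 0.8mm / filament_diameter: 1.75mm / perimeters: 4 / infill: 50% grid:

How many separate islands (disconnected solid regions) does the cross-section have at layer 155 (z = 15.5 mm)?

At z = 15.5 mm: the 20×21 cube contributes its full rectangle; (rotated 15° about Z; rotation is an isometry so areas/perimeters/island counts are preserved). Overall, the cross-section is a single solid region. Island count = 1.

1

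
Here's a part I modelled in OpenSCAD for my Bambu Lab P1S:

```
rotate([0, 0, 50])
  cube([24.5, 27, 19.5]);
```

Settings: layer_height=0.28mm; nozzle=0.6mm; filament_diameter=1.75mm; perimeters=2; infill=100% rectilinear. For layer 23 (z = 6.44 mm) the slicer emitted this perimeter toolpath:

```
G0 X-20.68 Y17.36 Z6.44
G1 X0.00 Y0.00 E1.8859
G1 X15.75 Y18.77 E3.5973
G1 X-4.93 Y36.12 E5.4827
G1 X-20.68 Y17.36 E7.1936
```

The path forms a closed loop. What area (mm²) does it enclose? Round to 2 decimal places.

661.40 mm²

Apply the shoelace formula to the sequence of (X, Y) vertices; enclosed area = 661.40 mm².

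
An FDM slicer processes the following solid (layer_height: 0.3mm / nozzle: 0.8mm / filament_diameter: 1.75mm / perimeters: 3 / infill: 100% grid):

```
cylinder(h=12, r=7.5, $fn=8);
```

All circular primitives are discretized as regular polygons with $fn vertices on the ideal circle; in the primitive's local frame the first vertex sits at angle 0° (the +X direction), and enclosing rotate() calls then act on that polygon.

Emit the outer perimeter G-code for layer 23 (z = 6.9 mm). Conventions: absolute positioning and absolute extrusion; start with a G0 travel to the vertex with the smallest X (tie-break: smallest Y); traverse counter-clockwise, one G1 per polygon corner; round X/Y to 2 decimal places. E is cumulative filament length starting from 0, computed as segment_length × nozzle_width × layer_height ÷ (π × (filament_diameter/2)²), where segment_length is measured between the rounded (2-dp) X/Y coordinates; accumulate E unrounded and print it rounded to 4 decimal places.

At z = 6.9 mm: the cylinder: section is a regular 8-gon, circumradius r=7.5. The outline is a single polygon with 8 vertices. Extrusion per mm of travel: 0.8 × 0.3 / (π × 0.875²) = 0.099780. Accumulating E over each segment gives final E = 4.5807.

G0 X-7.50 Y0.00 Z6.90
G1 X-5.30 Y-5.30 E0.5726
G1 X0.00 Y-7.50 E1.1452
G1 X5.30 Y-5.30 E1.7178
G1 X7.50 Y0.00 E2.2903
G1 X5.30 Y5.30 E2.8629
G1 X0.00 Y7.50 E3.4355
G1 X-5.30 Y5.30 E4.0081
G1 X-7.50 Y0.00 E4.5807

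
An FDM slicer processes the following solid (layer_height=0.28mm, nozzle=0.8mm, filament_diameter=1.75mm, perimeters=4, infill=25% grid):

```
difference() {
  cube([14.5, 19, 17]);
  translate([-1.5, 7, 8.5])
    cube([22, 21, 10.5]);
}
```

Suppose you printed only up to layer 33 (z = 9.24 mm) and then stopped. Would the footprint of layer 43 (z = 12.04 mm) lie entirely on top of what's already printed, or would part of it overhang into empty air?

Compare the two slices. At z = 9.24: the cube is present — its section is the full 14.5×19 rectangle (area 275.50 mm²); the 22×21 cube at (-1.5, 7) contributes its full rectangle (area 462.00 mm²); Subtracting the remaining from the first: starting from the 14.5×19 cube (275.50 mm²), the 22×21 cube at (-1.5, 7) partially overlaps it — only the 174.00 mm² overlap (of its 462.00 mm²) is removed, clipping the outline — area = 101.50 mm². At z = 12.04: the cube is present — its section is the full 14.5×19 rectangle (area 275.50 mm²); the 22×21 cube at (-1.5, 7) contributes its full rectangle (area 462.00 mm²); After the difference (first − rest): starting from the 14.5×19 cube (275.50 mm²), the 22×21 cube at (-1.5, 7) partially overlaps it — only the 174.00 mm² overlap (of its 462.00 mm²) is removed, clipping the outline — area = 101.50 mm². Checking containment: the cross-section at z = 12.04 is a subset of the cross-section at z = 9.24.

entirely on top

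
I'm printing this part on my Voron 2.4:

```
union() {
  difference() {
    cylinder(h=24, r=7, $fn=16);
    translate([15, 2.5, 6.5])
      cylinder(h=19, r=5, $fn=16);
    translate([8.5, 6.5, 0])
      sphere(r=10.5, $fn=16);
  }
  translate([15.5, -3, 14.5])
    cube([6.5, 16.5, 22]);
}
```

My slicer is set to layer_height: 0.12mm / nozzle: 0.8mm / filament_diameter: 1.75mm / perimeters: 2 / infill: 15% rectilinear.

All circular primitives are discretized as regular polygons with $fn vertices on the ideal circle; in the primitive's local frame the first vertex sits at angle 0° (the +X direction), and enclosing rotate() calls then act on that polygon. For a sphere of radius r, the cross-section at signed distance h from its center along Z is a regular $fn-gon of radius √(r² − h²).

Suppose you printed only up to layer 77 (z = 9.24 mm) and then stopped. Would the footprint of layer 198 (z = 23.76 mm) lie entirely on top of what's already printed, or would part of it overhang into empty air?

Compare the two slices. At z = 9.24: the r=7 cylinder contributes a regular 16-gon of circumradius 7 (area = (16/2)·7.000²·sin(360°/16) = 150.01 mm²); the r=5 cylinder at (15, 2.5) contributes a regular 16-gon of circumradius 5 (area = (16/2)·5.000²·sin(360°/16) = 76.54 mm²); the r=10.5 sphere at (8.5, 6.5) slices to a regular 16-gon of circumradius 4.987 (√(r²−h²) with h=9.24 from center) (area = (16/2)·4.987²·sin(360°/16) = 76.15 mm²); After the difference (first − rest): starting from the r=7 cylinder (150.01 mm²), the r=5 cylinder at (15, 2.5) misses the remaining region (no effect); the r=10.5 sphere at (8.5, 6.5) partially overlaps it — only the 3.80 mm² overlap (of its 76.15 mm²) is removed, clipping the outline — area = 146.22 mm²; the cube at (15.5, -3) does not reach this height (z outside [14.5, 36.5]); Merging all regions: only the result so far is present, so the union is just that shape — area = 146.22 mm². At z = 23.76: the cylinder: section is a regular 16-gon, circumradius r=7 (area = (16/2)·7.000²·sin(360°/16) = 150.01 mm²); the r=5 cylinder at (15, 2.5) contributes a regular 16-gon of circumradius 5 (area = (16/2)·5.000²·sin(360°/16) = 76.54 mm²); the sphere at (8.5, 6.5) does not reach this height (|z−center|=23.760 > r=10.5); Subtracting the remaining from the first: starting from the r=7 cylinder (150.01 mm²), the r=5 cylinder at (15, 2.5) misses the remaining region (no effect) — area = 150.01 mm²; the 6.5×16.5 cube at (15.5, -3) contributes its full rectangle (area 107.25 mm²); Taking the union: the 2 present regions are separate (no shared area or edge), so areas and boundary lengths simply add and each stays a separate island — area = 257.26 mm². Checking containment: at z = 23.76 the cross-section extends beyond the z = 9.24 cross-section by about 111.05 mm².

part overhangs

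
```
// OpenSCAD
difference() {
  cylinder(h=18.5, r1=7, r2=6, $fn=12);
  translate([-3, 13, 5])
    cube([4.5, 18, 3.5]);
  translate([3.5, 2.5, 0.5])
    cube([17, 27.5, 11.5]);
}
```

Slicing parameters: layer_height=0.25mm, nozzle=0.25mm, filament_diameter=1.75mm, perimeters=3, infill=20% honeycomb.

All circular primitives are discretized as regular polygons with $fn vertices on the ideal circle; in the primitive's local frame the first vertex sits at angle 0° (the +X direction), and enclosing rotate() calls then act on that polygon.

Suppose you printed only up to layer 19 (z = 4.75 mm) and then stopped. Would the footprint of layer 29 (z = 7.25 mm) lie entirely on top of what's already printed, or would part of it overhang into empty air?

entirely on top

Compare the two slices. At z = 4.75: the cone (r1=7→r2=6) has section circumradius 6.743 here — a regular 12-gon (area = (12/2)·6.743²·sin(360°/12) = 136.41 mm²); the cube at (-3, 13) does not reach this height (z outside [5, 8.5]); the 17×27.5 cube at (3.5, 2.5) contributes its full rectangle (area 467.50 mm²); Subtracting the remaining from the first: starting from the cone (136.41 mm²), the 17×27.5 cube at (3.5, 2.5) partially overlaps it — only the 4.88 mm² overlap (of its 467.50 mm²) is removed, clipping the outline — area = 131.54 mm². At z = 7.25: the cone (r1=7→r2=6) has section circumradius 6.608 here — a regular 12-gon (area = (12/2)·6.608²·sin(360°/12) = 131.00 mm²); the cube at (-3, 13) (footprint 4.5×18) is included at this height (area 81.00 mm²); the cube at (3.5, 2.5) (footprint 17×27.5) is included at this height (area 467.50 mm²); Subtracting the remaining from the first: starting from the cone (131.00 mm²), the 4.5×18 cube at (-3, 13) misses the remaining region (no effect); the 17×27.5 cube at (3.5, 2.5) partially overlaps it — only the 4.34 mm² overlap (of its 467.50 mm²) is removed, clipping the outline — area = 126.66 mm². Checking containment: the cross-section at z = 7.25 is a subset of the cross-section at z = 4.75.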